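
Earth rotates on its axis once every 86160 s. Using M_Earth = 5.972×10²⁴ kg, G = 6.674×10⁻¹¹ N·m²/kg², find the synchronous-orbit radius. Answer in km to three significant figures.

r_sync ≈ 42200 km

μ = GM = 6.674×10⁻¹¹ × 5.972×10²⁴ = 3.986×10¹⁴ m³/s².
A synchronous orbit has period T, so by Kepler's third law a = (μT²/4π²)^(1/3).
μT²/4π² = 3.986×10¹⁴ × (8.616×10⁴)² / 39.48 = 7.495×10²² m³.
a = 4.216×10⁷ m = 42162 km.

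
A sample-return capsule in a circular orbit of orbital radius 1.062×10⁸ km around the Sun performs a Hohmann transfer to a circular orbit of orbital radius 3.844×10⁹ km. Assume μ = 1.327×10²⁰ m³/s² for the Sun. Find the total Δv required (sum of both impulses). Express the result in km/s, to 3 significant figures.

Δv_total ≈ 18.5 km/s

r₁ = 1.062×10⁸ km = 1.062×10¹¹ m.
r₂ = 3.844×10⁹ km = 3.844×10¹² m.
Transfer ellipse a_t = (r₁ + r₂)/2 = 1.975×10¹² m.
At r₁: circular v_c1 = √(μ/r₁) = 35350 m/s; transfer-perihelion v_p = √[μ(2/r₁ − 1/a_t)] = 49310 m/s.
Δv₁ = v_p − v_c1 = 13970 m/s.
At r₂: circular v_c2 = √(μ/r₂) = 5875 m/s; transfer-aphelion v_a = √[μ(2/r₂ − 1/a_t)] = 1362 m/s.
Δv₂ = v_c2 − v_a = 4513 m/s.
Total Δv = Δv₁ + Δv₂ = 18480 m/s = 18.48 km/s.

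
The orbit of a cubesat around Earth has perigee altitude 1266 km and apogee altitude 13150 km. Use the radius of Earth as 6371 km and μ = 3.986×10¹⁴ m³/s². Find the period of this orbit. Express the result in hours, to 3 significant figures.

T ≈ 4.37 hours

r_p = 6371 + 1266 = 7637.0 km = 7.6370×10⁶ m.
r_a = 6371 + 13150 = 19521 km = 1.9521×10⁷ m.
Semi-major axis a = (r_p + r_a)/2 = (7637.0 + 19521)/2 = 13579 km = 1.358×10⁷ m.
By Kepler's third law T = 2π√(a³/μ) = 2π × 2.506×10³ = 1.575×10⁴ s.
= 4.374 hours.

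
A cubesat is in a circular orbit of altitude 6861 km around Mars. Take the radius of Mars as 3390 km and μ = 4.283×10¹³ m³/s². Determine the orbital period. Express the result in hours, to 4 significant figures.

r = 3390 + 6861 = 10251 km = 1.0251×10⁷ m.
Kepler's third law: T = 2π√(r³/μ) = 2π√((1.025×10⁷)³ / 4.283×10¹³).
r³/μ = 2.515×10⁷ s², so T = 2π × 5.015×10³ = 3.151×10⁴ s.
Converting: 3.151×10⁴ s ÷ 3600 = 8.753 hours.

T ≈ 8.753 hours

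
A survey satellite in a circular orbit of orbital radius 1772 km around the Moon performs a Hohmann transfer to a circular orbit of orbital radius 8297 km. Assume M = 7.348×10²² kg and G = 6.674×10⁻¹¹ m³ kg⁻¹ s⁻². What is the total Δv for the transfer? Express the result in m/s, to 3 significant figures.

Δv_total ≈ 785 m/s

μ = GM = 6.674×10⁻¹¹ × 7.348×10²² = 4.904×10¹² m³/s².
r₁ = 1772 km = 1.772×10⁶ m.
r₂ = 8297 km = 8.297×10⁶ m.
Transfer ellipse a_t = (r₁ + r₂)/2 = 5.034×10⁶ m.
At r₁: circular v_c1 = √(μ/r₁) = 1664 m/s; transfer-perilune v_p = √[μ(2/r₁ − 1/a_t)] = 2136 m/s.
Δv₁ = v_p − v_c1 = 472.1 m/s.
At r₂: circular v_c2 = √(μ/r₂) = 768.8 m/s; transfer-apolune v_a = √[μ(2/r₂ − 1/a_t)] = 456.1 m/s.
Δv₂ = v_c2 − v_a = 312.7 m/s.
Total Δv = Δv₁ + Δv₂ = 784.7 m/s.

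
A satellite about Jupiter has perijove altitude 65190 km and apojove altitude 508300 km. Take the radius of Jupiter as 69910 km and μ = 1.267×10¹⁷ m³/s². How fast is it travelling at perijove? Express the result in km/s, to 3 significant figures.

v ≈ 39.0 km/s

r_p = 69910 + 65190 = 135100 km = 1.3510×10⁸ m.
r_a = 69910 + 508300 = 578210 km = 5.7821×10⁸ m.
Semi-major axis a = (r_p + r_a)/2 = 3.5666×10⁵ km = 3.567×10⁸ m.
Vis-viva: v² = μ(2/r − 1/a) = 1.267×10¹⁷ × (1.480×10⁻⁸ − 2.804×10⁻⁹) = 1.520×10⁹ m²/s².
v = 38990 m/s = 38.99 km/s.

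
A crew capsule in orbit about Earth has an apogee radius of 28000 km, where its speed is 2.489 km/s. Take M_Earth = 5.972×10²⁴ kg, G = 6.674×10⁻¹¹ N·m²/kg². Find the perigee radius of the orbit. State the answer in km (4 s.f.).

μ = GM = 6.674×10⁻¹¹ × 5.972×10²⁴ = 3.986×10¹⁴ m³/s².
r_a = 2.800×10⁷ m.
Specific energy ε = v²/2 − μ/r = -1.114×10⁷ J/kg, so a = −μ/(2ε) = 1.789×10⁷ m.
The apsides satisfy r_p + r_a = 2a, so the perigee radius is 2a − r_a = 7.788×10⁶ m = 7787.6 km.

perigee radius ≈ 7788 km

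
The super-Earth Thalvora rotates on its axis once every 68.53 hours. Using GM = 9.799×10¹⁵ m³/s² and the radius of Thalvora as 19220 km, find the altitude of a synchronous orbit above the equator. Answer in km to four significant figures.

T = 68.53 hours = 2.467×10⁵ s.
A synchronous orbit has period T, so by Kepler's third law a = (μT²/4π²)^(1/3).
μT²/4π² = 9.799×10¹⁵ × (2.467×10⁵)² / 39.48 = 1.511×10²⁵ m³.
a = 2.472×10⁸ m = 2.4721×10⁵ km.
Altitude h = a − R = 2.4721×10⁵ − 19220 = 2.2799×10⁵ km.

h_sync ≈ 2.280×10⁵ km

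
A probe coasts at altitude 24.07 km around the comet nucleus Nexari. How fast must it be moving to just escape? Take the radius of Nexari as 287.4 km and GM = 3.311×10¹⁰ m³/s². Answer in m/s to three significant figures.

v_esc ≈ 461 m/s

r = 287.4 + 24.07 = 311.47 km = 3.1147×10⁵ m.
Escape speed v_esc = √(2μ/r) = √(2 × 3.311×10¹⁰ / 3.115×10⁵) = √(2.126×10⁵) = 461.1 m/s.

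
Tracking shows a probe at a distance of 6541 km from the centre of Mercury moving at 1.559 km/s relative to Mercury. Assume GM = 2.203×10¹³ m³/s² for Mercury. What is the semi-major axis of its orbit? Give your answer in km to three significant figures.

r = 6.541×10⁶ m.
Vis-viva rearranged: 1/a = 2/r − v²/μ = 3.058×10⁻⁷ − 1.103×10⁻⁷ = 1.954×10⁻⁷ m⁻¹.
a = 5.117×10⁶ m = 5116.7 km.

a ≈ 5120 km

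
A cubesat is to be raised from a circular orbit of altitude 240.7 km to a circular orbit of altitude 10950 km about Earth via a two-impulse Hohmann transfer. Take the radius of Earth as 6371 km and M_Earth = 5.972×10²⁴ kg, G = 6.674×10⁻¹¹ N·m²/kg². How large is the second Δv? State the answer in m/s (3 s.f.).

Δv ≈ 1230 m/s

μ = GM = 6.674×10⁻¹¹ × 5.972×10²⁴ = 3.986×10¹⁴ m³/s².
r₁ = 6371 + 240.7 = 6611.7 km = 6.6117×10⁶ m.
r₂ = 6371 + 10950 = 17321 km = 1.7321×10⁷ m.
Transfer ellipse a_t = (r₁ + r₂)/2 = 1.197×10⁷ m.
At r₁: circular v_c1 = √(μ/r₁) = 7764 m/s; transfer-perigee v_p = √[μ(2/r₁ − 1/a_t)] = 9341 m/s.
At r₂: circular v_c2 = √(μ/r₂) = 4797 m/s; transfer-apogee v_a = √[μ(2/r₂ − 1/a_t)] = 3566 m/s.
Δv₂ = v_c2 − v_a = 1231 m/s.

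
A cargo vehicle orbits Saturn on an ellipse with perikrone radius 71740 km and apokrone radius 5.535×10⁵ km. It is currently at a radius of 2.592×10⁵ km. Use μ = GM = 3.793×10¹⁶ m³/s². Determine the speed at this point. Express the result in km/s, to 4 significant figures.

v ≈ 13.09 km/s

Semi-major axis a = (r_p + r_a)/2 = 3.1262×10⁵ km = 3.126×10⁸ m.
Vis-viva: v² = μ(2/r − 1/a) = 3.793×10¹⁶ × (7.716×10⁻⁹ − 3.199×10⁻⁹) = 1.713×10⁸ m²/s².
v = 13090 m/s = 13.09 km/s.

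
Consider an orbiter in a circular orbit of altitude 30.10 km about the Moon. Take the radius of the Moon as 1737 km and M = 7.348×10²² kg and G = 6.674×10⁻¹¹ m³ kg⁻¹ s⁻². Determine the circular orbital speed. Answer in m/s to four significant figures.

v ≈ 1666 m/s

μ = GM = 6.674×10⁻¹¹ × 7.348×10²² = 4.904×10¹² m³/s².
r = 1737 + 30.10 = 1767.1 km = 1.7671×10⁶ m.
For a circular orbit v = √(μ/r) = √(4.904×10¹² / 1.767×10⁶) = √(2.775×10⁶) = 1666 m/s.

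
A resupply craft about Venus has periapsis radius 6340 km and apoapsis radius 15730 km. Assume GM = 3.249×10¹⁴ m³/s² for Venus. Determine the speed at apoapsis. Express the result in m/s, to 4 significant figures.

v ≈ 3445 m/s

Semi-major axis a = (r_p + r_a)/2 = 11035 km = 1.104×10⁷ m.
Vis-viva: v² = μ(2/r − 1/a) = 3.249×10¹⁴ × (1.271×10⁻⁷ − 9.062×10⁻⁸) = 1.187×10⁷ m²/s².
v = 3445 m/s.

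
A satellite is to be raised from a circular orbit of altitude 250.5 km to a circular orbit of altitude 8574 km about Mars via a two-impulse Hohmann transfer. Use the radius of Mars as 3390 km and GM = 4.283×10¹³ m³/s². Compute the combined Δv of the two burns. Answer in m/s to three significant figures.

Δv_total ≈ 1420 m/s

r₁ = 3390 + 250.5 = 3640.5 km = 3.6405×10⁶ m.
r₂ = 3390 + 8574 = 11964 km = 1.1964×10⁷ m.
Transfer ellipse a_t = (r₁ + r₂)/2 = 7.802×10⁶ m.
At r₁: circular v_c1 = √(μ/r₁) = 3430 m/s; transfer-periapsis v_p = √[μ(2/r₁ − 1/a_t)] = 4247 m/s.
Δv₁ = v_p − v_c1 = 817.4 m/s.
At r₂: circular v_c2 = √(μ/r₂) = 1892 m/s; transfer-apoapsis v_a = √[μ(2/r₂ − 1/a_t)] = 1292 m/s.
Δv₂ = v_c2 − v_a = 599.6 m/s.
Total Δv = Δv₁ + Δv₂ = 1417 m/s.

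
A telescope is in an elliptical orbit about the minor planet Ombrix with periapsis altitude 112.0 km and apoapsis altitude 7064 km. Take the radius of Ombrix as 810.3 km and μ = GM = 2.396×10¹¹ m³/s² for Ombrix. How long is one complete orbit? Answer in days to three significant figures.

r_p = 810.3 + 112.0 = 922.30 km = 9.2230×10⁵ m.
r_a = 810.3 + 7064 = 7874.3 km = 7.8743×10⁶ m.
Semi-major axis a = (r_p + r_a)/2 = (922.30 + 7874.3)/2 = 4398.3 km = 4.398×10⁶ m.
By Kepler's third law T = 2π√(a³/μ) = 2π × 1.884×10⁴ = 1.184×10⁵ s.
= 1.370 days.

T ≈ 1.37 days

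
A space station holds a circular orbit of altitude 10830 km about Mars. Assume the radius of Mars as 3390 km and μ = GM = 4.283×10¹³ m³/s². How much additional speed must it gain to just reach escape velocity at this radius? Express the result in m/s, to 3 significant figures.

r = 3390 + 10830 = 14220 km = 1.4220×10⁷ m.
Circular speed v_c = √(μ/r) = 1735 m/s.
Escape speed v_esc = √(2μ/r) = √2 × v_c = 2454 m/s.
Δv = v_esc − v_c = 718.9 m/s.

Δv ≈ 719 m/s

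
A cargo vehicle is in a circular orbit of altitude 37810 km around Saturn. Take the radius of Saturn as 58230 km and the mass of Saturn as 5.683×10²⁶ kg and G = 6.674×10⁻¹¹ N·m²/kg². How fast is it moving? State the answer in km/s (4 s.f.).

μ = GM = 6.674×10⁻¹¹ × 5.683×10²⁶ = 3.793×10¹⁶ m³/s².
r = 58230 + 37810 = 96040 km = 9.6040×10⁷ m.
For a circular orbit v = √(μ/r) = √(3.793×10¹⁶ / 9.604×10⁷) = √(3.949×10⁸) = 19870 m/s.
That is 19.87 km/s.

v ≈ 19.87 km/s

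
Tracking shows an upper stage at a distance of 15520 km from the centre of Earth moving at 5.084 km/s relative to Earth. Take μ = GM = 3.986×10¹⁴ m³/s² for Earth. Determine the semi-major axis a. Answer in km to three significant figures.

a ≈ 15600 km

r = 1.552×10⁷ m.
Specific orbital energy ε = v²/2 − μ/r = (5084)²/2 − 3.986×10¹⁴/1.552×10⁷ = -1.276×10⁷ J/kg.
Since ε = −μ/(2a), a = −μ/(2ε) = 1.562×10⁷ m = 15620 km.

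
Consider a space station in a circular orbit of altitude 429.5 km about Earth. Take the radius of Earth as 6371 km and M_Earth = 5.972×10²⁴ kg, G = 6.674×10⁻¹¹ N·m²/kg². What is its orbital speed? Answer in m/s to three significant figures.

μ = GM = 6.674×10⁻¹¹ × 5.972×10²⁴ = 3.986×10¹⁴ m³/s².
r = 6371 + 429.5 = 6800.5 km = 6.8005×10⁶ m.
For a circular orbit v = √(μ/r) = √(3.986×10¹⁴ / 6.800×10⁶) = √(5.861×10⁷) = 7656 m/s.

v ≈ 7660 m/s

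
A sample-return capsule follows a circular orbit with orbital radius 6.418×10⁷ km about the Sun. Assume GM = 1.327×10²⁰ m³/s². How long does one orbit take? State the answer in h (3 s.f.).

r = 6.418×10⁷ km = 6.418×10¹⁰ m.
Kepler's third law: T = 2π√(r³/μ) = 2π√((6.418×10¹⁰)³ / 1.327×10²⁰).
r³/μ = 1.992×10¹² s², so T = 2π × 1.411×10⁶ = 8.868×10⁶ s.
Converting: 8.868×10⁶ s ÷ 3600 = 2463 h.

T ≈ 2460 h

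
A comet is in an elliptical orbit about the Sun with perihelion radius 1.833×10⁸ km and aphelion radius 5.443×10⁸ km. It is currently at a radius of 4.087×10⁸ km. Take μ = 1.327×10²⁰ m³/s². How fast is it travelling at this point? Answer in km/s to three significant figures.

Semi-major axis a = (r_p + r_a)/2 = 3.6380×10⁸ km = 3.638×10¹¹ m.
Vis-viva: v² = μ(2/r − 1/a) = 1.327×10²⁰ × (4.894×10⁻¹² − 2.749×10⁻¹²) = 2.846×10⁸ m²/s².
v = 16870 m/s = 16.87 km/s.

v ≈ 16.9 km/s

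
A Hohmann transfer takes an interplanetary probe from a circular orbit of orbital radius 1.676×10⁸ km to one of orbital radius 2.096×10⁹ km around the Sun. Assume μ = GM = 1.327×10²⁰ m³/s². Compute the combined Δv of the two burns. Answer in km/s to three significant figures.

r₁ = 1.676×10⁸ km = 1.676×10¹¹ m.
r₂ = 2.096×10⁹ km = 2.096×10¹² m.
Transfer ellipse a_t = (r₁ + r₂)/2 = 1.132×10¹² m.
At r₁: circular v_c1 = √(μ/r₁) = 28140 m/s; transfer-perihelion v_p = √[μ(2/r₁ − 1/a_t)] = 38290 m/s.
Δv₁ = v_p − v_c1 = 10150 m/s.
At r₂: circular v_c2 = √(μ/r₂) = 7957 m/s; transfer-aphelion v_a = √[μ(2/r₂ − 1/a_t)] = 3062 m/s.
Δv₂ = v_c2 − v_a = 4895 m/s.
Total Δv = Δv₁ + Δv₂ = 15050 m/s = 15.05 km/s.

Δv_total ≈ 15.0 km/s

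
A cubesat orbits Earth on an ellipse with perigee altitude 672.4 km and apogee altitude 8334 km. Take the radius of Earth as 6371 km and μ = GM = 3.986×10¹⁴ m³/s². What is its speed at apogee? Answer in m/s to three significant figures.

v ≈ 4190 m/s

r_p = 6371 + 672.4 = 7043.4 km = 7.0434×10⁶ m.
r_a = 6371 + 8334 = 14705 km = 1.4705×10⁷ m.
Semi-major axis a = (r_p + r_a)/2 = 10874 km = 1.087×10⁷ m.
Vis-viva: v² = μ(2/r − 1/a) = 3.986×10¹⁴ × (1.360×10⁻⁷ − 9.196×10⁻⁸) = 1.756×10⁷ m²/s².
v = 4190 m/s.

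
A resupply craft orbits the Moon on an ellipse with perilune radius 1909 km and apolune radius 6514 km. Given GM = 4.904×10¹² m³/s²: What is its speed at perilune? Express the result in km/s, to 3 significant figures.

v ≈ 1.99 km/s

Semi-major axis a = (r_p + r_a)/2 = 4211.5 km = 4.212×10⁶ m.
Vis-viva: v² = μ(2/r − 1/a) = 4.904×10¹² × (1.048×10⁻⁶ − 2.374×10⁻⁷) = 3.973×10⁶ m²/s².
v = 1993 m/s = 1.993 km/s.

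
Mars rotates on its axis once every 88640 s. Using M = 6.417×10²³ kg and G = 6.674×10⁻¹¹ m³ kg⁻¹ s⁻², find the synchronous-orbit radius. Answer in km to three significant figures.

μ = GM = 6.674×10⁻¹¹ × 6.417×10²³ = 4.283×10¹³ m³/s².
A synchronous orbit has period T, so by Kepler's third law a = (μT²/4π²)^(1/3).
μT²/4π² = 4.283×10¹³ × (8.864×10⁴)² / 39.48 = 8.524×10²¹ m³.
a = 2.043×10⁷ m = 20427 km.

r_sync ≈ 20400 km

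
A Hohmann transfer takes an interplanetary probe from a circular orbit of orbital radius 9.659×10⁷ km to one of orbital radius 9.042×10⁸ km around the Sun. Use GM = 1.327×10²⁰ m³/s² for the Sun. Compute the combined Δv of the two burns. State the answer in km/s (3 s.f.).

r₁ = 9.659×10⁷ km = 9.659×10¹⁰ m.
r₂ = 9.042×10⁸ km = 9.042×10¹¹ m.
Transfer ellipse a_t = (r₁ + r₂)/2 = 5.004×10¹¹ m.
At r₁: circular v_c1 = √(μ/r₁) = 37070 m/s; transfer-perihelion v_p = √[μ(2/r₁ − 1/a_t)] = 49820 m/s.
Δv₁ = v_p − v_c1 = 12760 m/s.
At r₂: circular v_c2 = √(μ/r₂) = 12110 m/s; transfer-aphelion v_a = √[μ(2/r₂ − 1/a_t)] = 5322 m/s.
Δv₂ = v_c2 − v_a = 6792 m/s.
Total Δv = Δv₁ + Δv₂ = 19550 m/s = 19.55 km/s.

Δv_total ≈ 19.6 km/s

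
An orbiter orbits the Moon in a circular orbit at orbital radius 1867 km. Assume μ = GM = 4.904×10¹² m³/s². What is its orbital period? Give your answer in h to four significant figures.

r = 1867 km = 1.867×10⁶ m.
Kepler's third law: T = 2π√(r³/μ) = 2π√((1.867×10⁶)³ / 4.904×10¹²).
r³/μ = 1.327×10⁶ s², so T = 2π × 1.152×10³ = 7.238×10³ s.
Converting: 7.238×10³ s ÷ 3600 = 2.011 h.

T ≈ 2.011 h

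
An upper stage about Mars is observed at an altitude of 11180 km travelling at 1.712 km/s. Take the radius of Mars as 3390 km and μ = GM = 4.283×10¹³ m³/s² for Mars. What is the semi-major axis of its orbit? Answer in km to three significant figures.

a ≈ 14500 km

r = 3390 + 11180 = 14570 km = 1.457×10⁷ m.
Specific orbital energy ε = v²/2 − μ/r = (1712)²/2 − 4.283×10¹³/1.457×10⁷ = -1.474×10⁶ J/kg.
Since ε = −μ/(2a), a = −μ/(2ε) = 1.453×10⁷ m = 14527 km.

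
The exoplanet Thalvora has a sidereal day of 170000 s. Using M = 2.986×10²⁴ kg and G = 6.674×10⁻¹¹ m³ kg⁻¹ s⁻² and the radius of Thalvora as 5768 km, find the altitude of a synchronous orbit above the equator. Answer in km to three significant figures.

h_sync ≈ 46900 km

μ = GM = 6.674×10⁻¹¹ × 2.986×10²⁴ = 1.993×10¹⁴ m³/s².
A synchronous orbit has period T, so by Kepler's third law a = (μT²/4π²)^(1/3).
μT²/4π² = 1.993×10¹⁴ × (1.700×10⁵)² / 39.48 = 1.459×10²³ m³.
a = 5.264×10⁷ m = 52643 km.
Altitude h = a − R = 52643 − 5768 = 46875 km.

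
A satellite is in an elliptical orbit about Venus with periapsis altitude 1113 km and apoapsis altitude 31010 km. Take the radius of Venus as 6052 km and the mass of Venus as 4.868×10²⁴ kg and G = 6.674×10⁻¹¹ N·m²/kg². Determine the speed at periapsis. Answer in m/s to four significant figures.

v ≈ 8718 m/s

μ = GM = 6.674×10⁻¹¹ × 4.868×10²⁴ = 3.249×10¹⁴ m³/s².
r_p = 6052 + 1113 = 7165.0 km = 7.1650×10⁶ m.
r_a = 6052 + 31010 = 37062 km = 3.7062×10⁷ m.
Semi-major axis a = (r_p + r_a)/2 = 22114 km = 2.211×10⁷ m.
Vis-viva: v² = μ(2/r − 1/a) = 3.249×10¹⁴ × (2.791×10⁻⁷ − 4.522×10⁻⁸) = 7.600×10⁷ m²/s².
v = 8718 m/s.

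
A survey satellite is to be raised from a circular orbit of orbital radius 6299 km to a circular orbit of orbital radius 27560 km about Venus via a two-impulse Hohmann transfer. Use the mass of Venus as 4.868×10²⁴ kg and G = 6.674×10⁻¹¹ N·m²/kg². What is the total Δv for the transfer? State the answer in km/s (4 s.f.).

μ = GM = 6.674×10⁻¹¹ × 4.868×10²⁴ = 3.249×10¹⁴ m³/s².
r₁ = 6299 km = 6.299×10⁶ m.
r₂ = 27560 km = 2.756×10⁷ m.
Transfer ellipse a_t = (r₁ + r₂)/2 = 1.693×10⁷ m.
At r₁: circular v_c1 = √(μ/r₁) = 7182 m/s; transfer-periapsis v_p = √[μ(2/r₁ − 1/a_t)] = 9163 m/s.
Δv₁ = v_p − v_c1 = 1981 m/s.
At r₂: circular v_c2 = √(μ/r₂) = 3433 m/s; transfer-apoapsis v_a = √[μ(2/r₂ − 1/a_t)] = 2094 m/s.
Δv₂ = v_c2 − v_a = 1339 m/s.
Total Δv = Δv₁ + Δv₂ = 3321 m/s = 3.321 km/s.

Δv_total ≈ 3.321 km/s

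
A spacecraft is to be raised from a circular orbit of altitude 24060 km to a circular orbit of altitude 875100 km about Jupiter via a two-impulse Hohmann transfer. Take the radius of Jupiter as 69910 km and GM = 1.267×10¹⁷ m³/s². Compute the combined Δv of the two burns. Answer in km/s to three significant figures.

Δv_total ≈ 19.5 km/s

r₁ = 69910 + 24060 = 93970 km = 9.3970×10⁷ m.
r₂ = 69910 + 875100 = 945010 km = 9.4501×10⁸ m.
Transfer ellipse a_t = (r₁ + r₂)/2 = 5.195×10⁸ m.
At r₁: circular v_c1 = √(μ/r₁) = 36720 m/s; transfer-perijove v_p = √[μ(2/r₁ − 1/a_t)] = 49520 m/s.
Δv₁ = v_p − v_c1 = 12810 m/s.
At r₂: circular v_c2 = √(μ/r₂) = 11580 m/s; transfer-apojove v_a = √[μ(2/r₂ − 1/a_t)] = 4925 m/s.
Δv₂ = v_c2 − v_a = 6654 m/s.
Total Δv = Δv₁ + Δv₂ = 19460 m/s = 19.46 km/s.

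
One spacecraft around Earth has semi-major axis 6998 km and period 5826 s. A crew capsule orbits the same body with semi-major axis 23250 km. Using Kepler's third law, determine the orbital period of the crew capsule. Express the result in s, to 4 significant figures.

T₂ ≈ 35280 s

Kepler's third law: T² ∝ a³, so T₂ = T₁ (a₂/a₁)^(3/2).
a₂/a₁ = 3.322, (a₂/a₁)^(3/2) = 6.056.
T₂ = 5826 × 6.056 = 35280 s.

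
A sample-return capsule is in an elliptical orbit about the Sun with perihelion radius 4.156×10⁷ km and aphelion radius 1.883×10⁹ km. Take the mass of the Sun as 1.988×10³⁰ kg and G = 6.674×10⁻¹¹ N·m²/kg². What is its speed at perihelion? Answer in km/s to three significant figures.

v ≈ 79.0 km/s

μ = GM = 6.674×10⁻¹¹ × 1.988×10³⁰ = 1.327×10²⁰ m³/s².
Semi-major axis a = (r_p + r_a)/2 = 9.6228×10⁸ km = 9.623×10¹¹ m.
Vis-viva: v² = μ(2/r − 1/a) = 1.327×10²⁰ × (4.812×10⁻¹¹ − 1.039×10⁻¹²) = 6.247×10⁹ m²/s².
v = 79040 m/s = 79.04 km/s.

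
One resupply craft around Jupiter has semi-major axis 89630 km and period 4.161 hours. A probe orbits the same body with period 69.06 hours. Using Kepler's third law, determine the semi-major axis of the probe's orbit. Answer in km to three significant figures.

Kepler's third law: a³ ∝ T², so a₂ = a₁ (T₂/T₁)^(2/3).
T₂/T₁ = 16.60, (T₂/T₁)^(2/3) = 6.507.
a₂ = 89630 × 6.507 = 5.832×10⁵ km.

a₂ ≈ 5.83×10⁵ km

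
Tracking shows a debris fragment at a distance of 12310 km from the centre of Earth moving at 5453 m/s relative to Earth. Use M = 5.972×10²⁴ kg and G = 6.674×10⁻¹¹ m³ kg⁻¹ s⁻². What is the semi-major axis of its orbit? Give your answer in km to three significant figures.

μ = GM = 6.674×10⁻¹¹ × 5.972×10²⁴ = 3.986×10¹⁴ m³/s².
r = 1.231×10⁷ m.
Vis-viva rearranged: 1/a = 2/r − v²/μ = 1.625×10⁻⁷ − 7.460×10⁻⁸ = 8.787×10⁻⁸ m⁻¹.
a = 1.138×10⁷ m = 11381 km.

a ≈ 11400 km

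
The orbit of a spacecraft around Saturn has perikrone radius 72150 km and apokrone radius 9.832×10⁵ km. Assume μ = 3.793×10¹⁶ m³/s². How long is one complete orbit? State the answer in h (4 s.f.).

T ≈ 108.6 h

Semi-major axis a = (r_p + r_a)/2 = (72150 + 9.8320×10⁵)/2 = 5.2768×10⁵ km = 5.277×10⁸ m.
By Kepler's third law T = 2π√(a³/μ) = 2π × 6.224×10⁴ = 3.911×10⁵ s.
= 108.6 h.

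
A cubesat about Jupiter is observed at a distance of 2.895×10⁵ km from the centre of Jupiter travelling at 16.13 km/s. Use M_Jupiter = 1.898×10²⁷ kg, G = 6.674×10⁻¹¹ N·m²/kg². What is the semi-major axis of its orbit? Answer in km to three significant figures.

a ≈ 2.06×10⁵ km

μ = GM = 6.674×10⁻¹¹ × 1.898×10²⁷ = 1.267×10¹⁷ m³/s².
r = 2.895×10⁸ m.
Vis-viva rearranged: 1/a = 2/r − v²/μ = 6.908×10⁻⁹ − 2.054×10⁻⁹ = 4.855×10⁻⁹ m⁻¹.
a = 2.060×10⁸ m = 2.0599×10⁵ km.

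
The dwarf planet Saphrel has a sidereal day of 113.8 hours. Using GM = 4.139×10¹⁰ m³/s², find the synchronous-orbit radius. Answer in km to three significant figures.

r_sync ≈ 5600 km

T = 113.8 hours = 4.097×10⁵ s.
A synchronous orbit has period T, so by Kepler's third law a = (μT²/4π²)^(1/3).
μT²/4π² = 4.139×10¹⁰ × (4.097×10⁵)² / 39.48 = 1.760×10²⁰ m³.
a = 5.604×10⁶ m = 5603.7 km.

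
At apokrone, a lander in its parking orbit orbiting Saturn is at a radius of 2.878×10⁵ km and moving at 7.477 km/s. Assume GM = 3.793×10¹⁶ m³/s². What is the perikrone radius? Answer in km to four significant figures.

perikrone radius ≈ 77470 km

r_a = 2.878×10⁸ m.
Specific energy ε = v²/2 − μ/r = -1.038×10⁸ J/kg, so a = −μ/(2ε) = 1.826×10⁸ m.
The apsides satisfy r_p + r_a = 2a, so the perikrone radius is 2a − r_a = 7.747×10⁷ m = 77473 km.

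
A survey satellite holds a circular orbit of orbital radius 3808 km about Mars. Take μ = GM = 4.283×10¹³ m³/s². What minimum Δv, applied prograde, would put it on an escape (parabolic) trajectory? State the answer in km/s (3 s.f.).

r = 3808 km = 3.808×10⁶ m.
Circular speed v_c = √(μ/r) = 3354 m/s.
Escape speed v_esc = √(2μ/r) = √2 × v_c = 4743 m/s.
Δv = v_esc − v_c = 1389 m/s = 1.389 km/s.

Δv ≈ 1.39 km/s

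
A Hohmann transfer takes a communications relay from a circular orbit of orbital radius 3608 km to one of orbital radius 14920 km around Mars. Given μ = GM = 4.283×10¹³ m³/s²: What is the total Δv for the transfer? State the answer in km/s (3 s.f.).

Δv_total ≈ 1.56 km/s

r₁ = 3608 km = 3.608×10⁶ m.
r₂ = 14920 km = 1.492×10⁷ m.
Transfer ellipse a_t = (r₁ + r₂)/2 = 9.264×10⁶ m.
At r₁: circular v_c1 = √(μ/r₁) = 3445 m/s; transfer-periapsis v_p = √[μ(2/r₁ − 1/a_t)] = 4372 m/s.
Δv₁ = v_p − v_c1 = 927.1 m/s.
At r₂: circular v_c2 = √(μ/r₂) = 1694 m/s; transfer-apoapsis v_a = √[μ(2/r₂ − 1/a_t)] = 1057 m/s.
Δv₂ = v_c2 − v_a = 636.9 m/s.
Total Δv = Δv₁ + Δv₂ = 1564 m/s = 1.564 km/s.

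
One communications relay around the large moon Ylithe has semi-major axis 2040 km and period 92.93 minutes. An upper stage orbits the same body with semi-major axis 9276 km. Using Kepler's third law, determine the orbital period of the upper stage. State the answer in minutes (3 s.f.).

Kepler's third law: T² ∝ a³, so T₂ = T₁ (a₂/a₁)^(3/2).
a₂/a₁ = 4.547, (a₂/a₁)^(3/2) = 9.696.
T₂ = 92.93 × 9.696 = 901.1 minutes.

T₂ ≈ 901 minutes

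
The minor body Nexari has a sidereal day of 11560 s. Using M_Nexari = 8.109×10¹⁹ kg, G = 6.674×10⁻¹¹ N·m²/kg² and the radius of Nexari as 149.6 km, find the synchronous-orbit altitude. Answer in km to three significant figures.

h_sync ≈ 114 km

μ = GM = 6.674×10⁻¹¹ × 8.109×10¹⁹ = 5.412×10⁹ m³/s².
A synchronous orbit has period T, so by Kepler's third law a = (μT²/4π²)^(1/3).
μT²/4π² = 5.412×10⁹ × (1.156×10⁴)² / 39.48 = 1.832×10¹⁶ m³.
a = 2.636×10⁵ m = 263.61 km.
Altitude h = a − R = 263.61 − 149.6 = 114.01 km.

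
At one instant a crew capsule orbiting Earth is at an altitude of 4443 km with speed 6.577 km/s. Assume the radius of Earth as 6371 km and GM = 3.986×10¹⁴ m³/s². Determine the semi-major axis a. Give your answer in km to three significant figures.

a ≈ 13100 km

r = 6371 + 4443 = 10814 km = 1.081×10⁷ m.
Vis-viva rearranged: 1/a = 2/r − v²/μ = 1.849×10⁻⁷ − 1.085×10⁻⁷ = 7.642×10⁻⁸ m⁻¹.
a = 1.309×10⁷ m = 13085 km.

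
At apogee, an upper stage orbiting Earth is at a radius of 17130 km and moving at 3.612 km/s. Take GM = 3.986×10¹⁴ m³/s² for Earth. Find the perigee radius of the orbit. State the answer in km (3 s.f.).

r_a = 1.713×10⁷ m.
Specific energy ε = v²/2 − μ/r = -1.675×10⁷ J/kg, so a = −μ/(2ε) = 1.190×10⁷ m.
The apsides satisfy r_p + r_a = 2a, so the perigee radius is 2a − r_a = 6.673×10⁶ m = 6672.9 km.

perigee radius ≈ 6670 km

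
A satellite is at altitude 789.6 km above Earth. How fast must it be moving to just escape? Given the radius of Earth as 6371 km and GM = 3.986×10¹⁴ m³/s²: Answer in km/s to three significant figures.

r = 6371 + 789.6 = 7160.6 km = 7.1606×10⁶ m.
Escape speed v_esc = √(2μ/r) = √(2 × 3.986×10¹⁴ / 7.161×10⁶) = √(1.113×10⁸) = 10550 m/s.
= 10.55 km/s.

v_esc ≈ 10.6 km/s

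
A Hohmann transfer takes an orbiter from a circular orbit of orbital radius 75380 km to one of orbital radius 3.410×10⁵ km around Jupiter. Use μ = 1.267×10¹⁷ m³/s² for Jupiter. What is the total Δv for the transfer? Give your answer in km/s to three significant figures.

r₁ = 75380 km = 7.538×10⁷ m.
r₂ = 3.410×10⁵ km = 3.410×10⁸ m.
Transfer ellipse a_t = (r₁ + r₂)/2 = 2.082×10⁸ m.
At r₁: circular v_c1 = √(μ/r₁) = 41000 m/s; transfer-perijove v_p = √[μ(2/r₁ − 1/a_t)] = 52470 m/s.
Δv₁ = v_p − v_c1 = 11470 m/s.
At r₂: circular v_c2 = √(μ/r₂) = 19280 m/s; transfer-apojove v_a = √[μ(2/r₂ − 1/a_t)] = 11600 m/s.
Δv₂ = v_c2 − v_a = 7677 m/s.
Total Δv = Δv₁ + Δv₂ = 19150 m/s = 19.15 km/s.

Δv_total ≈ 19.1 km/s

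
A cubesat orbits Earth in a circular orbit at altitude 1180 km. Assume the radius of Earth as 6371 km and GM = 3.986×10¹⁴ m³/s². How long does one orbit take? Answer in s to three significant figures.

T ≈ 6530 s

r = 6371 + 1180 = 7551.0 km = 7.5510×10⁶ m.
Kepler's third law: T = 2π√(r³/μ) = 2π√((7.551×10⁶)³ / 3.986×10¹⁴).
r³/μ = 1.080×10⁶ s², so T = 2π × 1.039×10³ = 6.530×10³ s.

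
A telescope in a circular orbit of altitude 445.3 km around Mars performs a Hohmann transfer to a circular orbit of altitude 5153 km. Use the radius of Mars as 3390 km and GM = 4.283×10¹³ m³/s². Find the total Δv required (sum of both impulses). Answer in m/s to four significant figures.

Δv_total ≈ 1061 m/s

r₁ = 3390 + 445.3 = 3835.3 km = 3.8353×10⁶ m.
r₂ = 3390 + 5153 = 8543.0 km = 8.5430×10⁶ m.
Transfer ellipse a_t = (r₁ + r₂)/2 = 6.189×10⁶ m.
At r₁: circular v_c1 = √(μ/r₁) = 3342 m/s; transfer-periapsis v_p = √[μ(2/r₁ − 1/a_t)] = 3926 m/s.
Δv₁ = v_p − v_c1 = 584.4 m/s.
At r₂: circular v_c2 = √(μ/r₂) = 2239 m/s; transfer-apoapsis v_a = √[μ(2/r₂ − 1/a_t)] = 1763 m/s.
Δv₂ = v_c2 − v_a = 476.5 m/s.
Total Δv = Δv₁ + Δv₂ = 1061 m/s.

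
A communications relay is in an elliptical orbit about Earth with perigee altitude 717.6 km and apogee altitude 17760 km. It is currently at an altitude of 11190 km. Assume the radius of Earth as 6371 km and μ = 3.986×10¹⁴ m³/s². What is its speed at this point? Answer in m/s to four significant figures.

r_p = 6371 + 717.6 = 7088.6 km = 7.0886×10⁶ m.
r_a = 6371 + 17760 = 24131 km = 2.4131×10⁷ m.
r = 6371 + 11190 = 17561 km = 1.756×10⁷ m.
Semi-major axis a = (r_p + r_a)/2 = 15610 km = 1.561×10⁷ m.
Vis-viva: v² = μ(2/r − 1/a) = 3.986×10¹⁴ × (1.139×10⁻⁷ − 6.406×10⁻⁸) = 1.986×10⁷ m²/s².
v = 4457 m/s.

v ≈ 4457 m/s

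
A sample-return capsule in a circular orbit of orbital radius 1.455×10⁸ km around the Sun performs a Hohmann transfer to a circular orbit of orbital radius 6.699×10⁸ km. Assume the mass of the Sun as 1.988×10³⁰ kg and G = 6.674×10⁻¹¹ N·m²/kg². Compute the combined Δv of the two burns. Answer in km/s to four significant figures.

μ = GM = 6.674×10⁻¹¹ × 1.988×10³⁰ = 1.327×10²⁰ m³/s².
r₁ = 1.455×10⁸ km = 1.455×10¹¹ m.
r₂ = 6.699×10⁸ km = 6.699×10¹¹ m.
Transfer ellipse a_t = (r₁ + r₂)/2 = 4.077×10¹¹ m.
At r₁: circular v_c1 = √(μ/r₁) = 30200 m/s; transfer-perihelion v_p = √[μ(2/r₁ − 1/a_t)] = 38710 m/s.
Δv₁ = v_p − v_c1 = 8511 m/s.
At r₂: circular v_c2 = √(μ/r₂) = 14070 m/s; transfer-aphelion v_a = √[μ(2/r₂ − 1/a_t)] = 8407 m/s.
Δv₂ = v_c2 − v_a = 5666 m/s.
Total Δv = Δv₁ + Δv₂ = 14180 m/s = 14.18 km/s.

Δv_total ≈ 14.18 km/s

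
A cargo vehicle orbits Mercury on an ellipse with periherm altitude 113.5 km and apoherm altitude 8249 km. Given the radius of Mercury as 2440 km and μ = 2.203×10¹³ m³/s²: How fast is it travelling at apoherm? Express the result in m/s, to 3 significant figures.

v ≈ 892 m/s

r_p = 2440 + 113.5 = 2553.5 km = 2.5535×10⁶ m.
r_a = 2440 + 8249 = 10689 km = 1.0689×10⁷ m.
Semi-major axis a = (r_p + r_a)/2 = 6621.2 km = 6.621×10⁶ m.
Vis-viva: v² = μ(2/r − 1/a) = 2.203×10¹³ × (1.871×10⁻⁷ − 1.510×10⁻⁷) = 7.948×10⁵ m²/s².
v = 891.5 m/s.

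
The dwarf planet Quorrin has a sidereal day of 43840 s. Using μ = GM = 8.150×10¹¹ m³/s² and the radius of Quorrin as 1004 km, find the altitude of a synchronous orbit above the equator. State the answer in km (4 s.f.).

h_sync ≈ 2407 km

A synchronous orbit has period T, so by Kepler's third law a = (μT²/4π²)^(1/3).
μT²/4π² = 8.150×10¹¹ × (4.384×10⁴)² / 39.48 = 3.968×10¹⁹ m³.
a = 3.411×10⁶ m = 3410.7 km.
Altitude h = a − R = 3410.7 − 1004 = 2406.7 km.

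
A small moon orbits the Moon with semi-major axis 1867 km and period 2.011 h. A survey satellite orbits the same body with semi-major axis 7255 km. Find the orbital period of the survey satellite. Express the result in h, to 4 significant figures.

T₂ ≈ 15.40 h

Kepler's third law: T² ∝ a³, so T₂ = T₁ (a₂/a₁)^(3/2).
a₂/a₁ = 3.886, (a₂/a₁)^(3/2) = 7.660.
T₂ = 2.011 × 7.660 = 15.40 h.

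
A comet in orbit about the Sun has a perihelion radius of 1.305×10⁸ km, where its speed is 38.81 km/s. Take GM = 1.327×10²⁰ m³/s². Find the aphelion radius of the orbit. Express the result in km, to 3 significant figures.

aphelion radius ≈ 3.73×10⁸ km

r_p = 1.305×10¹¹ m.
Specific energy ε = v²/2 − μ/r = -2.638×10⁸ J/kg, so a = −μ/(2ε) = 2.516×10¹¹ m.
The apsides satisfy r_p + r_a = 2a, so the aphelion radius is 2a − r_p = 3.726×10¹¹ m = 3.7263×10⁸ km.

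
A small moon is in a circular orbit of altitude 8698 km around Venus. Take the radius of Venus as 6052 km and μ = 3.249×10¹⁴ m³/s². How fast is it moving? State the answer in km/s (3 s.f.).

v ≈ 4.69 km/s

r = 6052 + 8698 = 14750 km = 1.4750×10⁷ m.
For a circular orbit v = √(μ/r) = √(3.249×10¹⁴ / 1.475×10⁷) = √(2.203×10⁷) = 4693 m/s.
That is 4.693 km/s.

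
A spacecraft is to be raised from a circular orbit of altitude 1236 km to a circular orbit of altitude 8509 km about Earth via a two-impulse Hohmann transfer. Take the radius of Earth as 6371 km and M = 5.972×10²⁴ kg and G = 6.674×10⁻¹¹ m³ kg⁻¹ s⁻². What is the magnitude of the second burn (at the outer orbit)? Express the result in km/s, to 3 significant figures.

μ = GM = 6.674×10⁻¹¹ × 5.972×10²⁴ = 3.986×10¹⁴ m³/s².
r₁ = 6371 + 1236 = 7607.0 km = 7.6070×10⁶ m.
r₂ = 6371 + 8509 = 14880 km = 1.4880×10⁷ m.
Transfer ellipse a_t = (r₁ + r₂)/2 = 1.124×10⁷ m.
At r₁: circular v_c1 = √(μ/r₁) = 7238 m/s; transfer-perigee v_p = √[μ(2/r₁ − 1/a_t)] = 8327 m/s.
At r₂: circular v_c2 = √(μ/r₂) = 5175 m/s; transfer-apogee v_a = √[μ(2/r₂ − 1/a_t)] = 4257 m/s.
Δv₂ = v_c2 − v_a = 918.5 m/s.
= 0.9185 km/s.

Δv ≈ 0.918 km/s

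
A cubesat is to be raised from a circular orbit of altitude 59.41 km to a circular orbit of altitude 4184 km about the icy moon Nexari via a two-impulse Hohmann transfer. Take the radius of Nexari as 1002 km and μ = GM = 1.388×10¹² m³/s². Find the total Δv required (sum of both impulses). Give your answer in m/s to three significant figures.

r₁ = 1002 + 59.41 = 1061.4 km = 1.0614×10⁶ m.
r₂ = 1002 + 4184 = 5186.0 km = 5.1860×10⁶ m.
Transfer ellipse a_t = (r₁ + r₂)/2 = 3.124×10⁶ m.
At r₁: circular v_c1 = √(μ/r₁) = 1144 m/s; transfer-periapsis v_p = √[μ(2/r₁ − 1/a_t)] = 1473 m/s.
Δv₁ = v_p − v_c1 = 329.9 m/s.
At r₂: circular v_c2 = √(μ/r₂) = 517.3 m/s; transfer-apoapsis v_a = √[μ(2/r₂ − 1/a_t)] = 301.6 m/s.
Δv₂ = v_c2 − v_a = 215.8 m/s.
Total Δv = Δv₁ + Δv₂ = 545.7 m/s.

Δv_total ≈ 546 m/s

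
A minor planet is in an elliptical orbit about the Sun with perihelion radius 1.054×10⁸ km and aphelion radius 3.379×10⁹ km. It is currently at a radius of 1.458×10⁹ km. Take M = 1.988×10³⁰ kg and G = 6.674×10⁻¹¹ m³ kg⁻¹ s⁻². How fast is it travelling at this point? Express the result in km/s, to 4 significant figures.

v ≈ 10.29 km/s

μ = GM = 6.674×10⁻¹¹ × 1.988×10³⁰ = 1.327×10²⁰ m³/s².
Semi-major axis a = (r_p + r_a)/2 = 1.7422×10⁹ km = 1.742×10¹² m.
Vis-viva: v² = μ(2/r − 1/a) = 1.327×10²⁰ × (1.372×10⁻¹² − 5.740×10⁻¹³) = 1.058×10⁸ m²/s².
v = 10290 m/s = 10.29 km/s.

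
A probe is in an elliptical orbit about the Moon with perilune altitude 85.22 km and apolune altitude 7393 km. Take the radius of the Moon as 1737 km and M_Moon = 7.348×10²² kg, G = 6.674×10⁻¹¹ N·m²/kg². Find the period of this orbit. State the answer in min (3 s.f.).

T ≈ 606 min

μ = GM = 6.674×10⁻¹¹ × 7.348×10²² = 4.904×10¹² m³/s².
r_p = 1737 + 85.22 = 1822.2 km = 1.8222×10⁶ m.
r_a = 1737 + 7393 = 9130.0 km = 9.1300×10⁶ m.
Semi-major axis a = (r_p + r_a)/2 = (1822.2 + 9130.0)/2 = 5476.1 km = 5.476×10⁶ m.
By Kepler's third law T = 2π√(a³/μ) = 2π × 5.787×10³ = 3.636×10⁴ s.
= 606.0 min.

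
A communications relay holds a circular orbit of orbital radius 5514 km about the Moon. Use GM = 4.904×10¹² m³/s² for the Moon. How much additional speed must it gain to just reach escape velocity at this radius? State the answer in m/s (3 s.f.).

Δv ≈ 391 m/s

r = 5514 km = 5.514×10⁶ m.
Circular speed v_c = √(μ/r) = 943.1 m/s.
Escape speed v_esc = √(2μ/r) = √2 × v_c = 1334 m/s.
Δv = v_esc − v_c = 390.6 m/s.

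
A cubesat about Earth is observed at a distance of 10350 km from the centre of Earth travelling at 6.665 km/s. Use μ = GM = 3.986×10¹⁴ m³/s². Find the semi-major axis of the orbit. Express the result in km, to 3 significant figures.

a ≈ 12200 km

r = 1.035×10⁷ m.
Vis-viva rearranged: 1/a = 2/r − v²/μ = 1.932×10⁻⁷ − 1.114×10⁻⁷ = 8.179×10⁻⁸ m⁻¹.
a = 1.223×10⁷ m = 12226 km.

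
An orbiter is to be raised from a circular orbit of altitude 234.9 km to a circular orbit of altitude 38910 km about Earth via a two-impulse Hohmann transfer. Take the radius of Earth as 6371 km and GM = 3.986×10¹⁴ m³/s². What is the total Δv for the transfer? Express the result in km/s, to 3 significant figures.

Δv_total ≈ 3.96 km/s

r₁ = 6371 + 234.9 = 6605.9 km = 6.6059×10⁶ m.
r₂ = 6371 + 38910 = 45281 km = 4.5281×10⁷ m.
Transfer ellipse a_t = (r₁ + r₂)/2 = 2.594×10⁷ m.
At r₁: circular v_c1 = √(μ/r₁) = 7768 m/s; transfer-perigee v_p = √[μ(2/r₁ − 1/a_t)] = 10260 m/s.
Δv₁ = v_p − v_c1 = 2494 m/s.
At r₂: circular v_c2 = √(μ/r₂) = 2967 m/s; transfer-apogee v_a = √[μ(2/r₂ − 1/a_t)] = 1497 m/s.
Δv₂ = v_c2 − v_a = 1470 m/s.
Total Δv = Δv₁ + Δv₂ = 3964 m/s = 3.964 km/s.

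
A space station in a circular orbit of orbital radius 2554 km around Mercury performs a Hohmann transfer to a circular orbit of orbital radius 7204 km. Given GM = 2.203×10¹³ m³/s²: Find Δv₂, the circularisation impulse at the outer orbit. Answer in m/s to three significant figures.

r₁ = 2554 km = 2.554×10⁶ m.
r₂ = 7204 km = 7.204×10⁶ m.
Transfer ellipse a_t = (r₁ + r₂)/2 = 4.879×10⁶ m.
At r₁: circular v_c1 = √(μ/r₁) = 2937 m/s; transfer-periherm v_p = √[μ(2/r₁ − 1/a_t)] = 3569 m/s.
At r₂: circular v_c2 = √(μ/r₂) = 1749 m/s; transfer-apoherm v_a = √[μ(2/r₂ − 1/a_t)] = 1265 m/s.
Δv₂ = v_c2 − v_a = 483.5 m/s.

Δv ≈ 484 m/s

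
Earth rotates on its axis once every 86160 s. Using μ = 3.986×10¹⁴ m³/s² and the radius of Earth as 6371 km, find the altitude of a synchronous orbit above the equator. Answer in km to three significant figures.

h_sync ≈ 35800 km

A synchronous orbit has period T, so by Kepler's third law a = (μT²/4π²)^(1/3).
μT²/4π² = 3.986×10¹⁴ × (8.616×10⁴)² / 39.48 = 7.495×10²² m³.
a = 4.216×10⁷ m = 42163 km.
Altitude h = a − R = 42163 − 6371 = 35792 km.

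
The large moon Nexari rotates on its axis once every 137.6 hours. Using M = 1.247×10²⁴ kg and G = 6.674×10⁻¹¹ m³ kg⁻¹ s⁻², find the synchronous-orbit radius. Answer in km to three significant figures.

r_sync ≈ 80300 km

μ = GM = 6.674×10⁻¹¹ × 1.247×10²⁴ = 8.322×10¹³ m³/s².
T = 137.6 hours = 4.954×10⁵ s.
A synchronous orbit has period T, so by Kepler's third law a = (μT²/4π²)^(1/3).
μT²/4π² = 8.322×10¹³ × (4.954×10⁵)² / 39.48 = 5.173×10²³ m³.
a = 8.027×10⁷ m = 80275 km.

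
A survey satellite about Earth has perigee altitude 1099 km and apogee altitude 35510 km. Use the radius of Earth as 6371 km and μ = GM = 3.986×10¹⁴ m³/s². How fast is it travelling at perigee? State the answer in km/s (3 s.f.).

v ≈ 9.52 km/s

r_p = 6371 + 1099 = 7470.0 km = 7.4700×10⁶ m.
r_a = 6371 + 35510 = 41881 km = 4.1881×10⁷ m.
Semi-major axis a = (r_p + r_a)/2 = 24676 km = 2.468×10⁷ m.
Vis-viva: v² = μ(2/r − 1/a) = 3.986×10¹⁴ × (2.677×10⁻⁷ − 4.053×10⁻⁸) = 9.057×10⁷ m²/s².
v = 9517 m/s = 9.517 km/s.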